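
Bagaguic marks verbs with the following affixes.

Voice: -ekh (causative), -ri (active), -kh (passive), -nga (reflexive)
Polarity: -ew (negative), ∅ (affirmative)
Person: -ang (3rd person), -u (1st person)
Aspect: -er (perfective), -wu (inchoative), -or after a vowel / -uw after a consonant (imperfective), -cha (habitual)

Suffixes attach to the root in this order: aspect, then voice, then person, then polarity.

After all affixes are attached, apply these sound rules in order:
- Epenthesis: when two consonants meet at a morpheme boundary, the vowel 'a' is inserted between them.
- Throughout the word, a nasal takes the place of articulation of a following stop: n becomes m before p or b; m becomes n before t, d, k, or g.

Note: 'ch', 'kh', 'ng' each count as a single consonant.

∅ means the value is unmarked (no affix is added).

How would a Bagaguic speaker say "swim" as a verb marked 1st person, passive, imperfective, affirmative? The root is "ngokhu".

Attach aspect imperfective -or (after vowel 'u') → ngokhuor.
Attach voice passive -kh → ngokhuorkh.
Attach person 1st person -u → ngokhuorkhu.
polarity = affirmative: zero marking, form stays ngokhuorkhu.
Apply epenthesis: ngokhuorkhu → ngokhuorakhu.
Nasal assimilation: no change.

ngokhuorakhu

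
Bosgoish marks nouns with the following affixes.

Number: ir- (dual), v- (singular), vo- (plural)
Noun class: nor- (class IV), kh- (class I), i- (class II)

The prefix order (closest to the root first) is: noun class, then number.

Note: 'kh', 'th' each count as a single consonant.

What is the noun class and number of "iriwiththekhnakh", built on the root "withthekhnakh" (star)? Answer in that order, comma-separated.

class II, dual

Segment: ir-i-withthekhnakh.
noun class: i- → class II.
number: ir- → dual.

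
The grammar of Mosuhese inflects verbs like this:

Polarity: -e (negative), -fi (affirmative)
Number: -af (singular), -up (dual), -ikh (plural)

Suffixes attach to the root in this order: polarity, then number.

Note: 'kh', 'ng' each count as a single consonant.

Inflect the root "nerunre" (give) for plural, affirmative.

nerunrefiikh

Attach polarity affirmative -fi → nerunrefi.
Attach number plural -ikh → nerunrefiikh.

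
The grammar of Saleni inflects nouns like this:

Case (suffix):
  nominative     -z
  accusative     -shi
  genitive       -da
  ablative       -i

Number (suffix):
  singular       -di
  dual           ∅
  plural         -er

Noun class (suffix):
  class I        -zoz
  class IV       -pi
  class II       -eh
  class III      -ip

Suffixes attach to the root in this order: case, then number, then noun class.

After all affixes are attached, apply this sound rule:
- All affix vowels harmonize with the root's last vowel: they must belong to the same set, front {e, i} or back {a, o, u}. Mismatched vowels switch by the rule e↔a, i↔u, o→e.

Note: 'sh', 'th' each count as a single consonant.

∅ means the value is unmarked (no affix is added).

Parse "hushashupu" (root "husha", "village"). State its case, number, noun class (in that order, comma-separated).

accusative, dual, class IV

Segment: husha-shi-pi.
case: -shi → accusative.
number: ∅ → dual.
noun class: -pi → class IV.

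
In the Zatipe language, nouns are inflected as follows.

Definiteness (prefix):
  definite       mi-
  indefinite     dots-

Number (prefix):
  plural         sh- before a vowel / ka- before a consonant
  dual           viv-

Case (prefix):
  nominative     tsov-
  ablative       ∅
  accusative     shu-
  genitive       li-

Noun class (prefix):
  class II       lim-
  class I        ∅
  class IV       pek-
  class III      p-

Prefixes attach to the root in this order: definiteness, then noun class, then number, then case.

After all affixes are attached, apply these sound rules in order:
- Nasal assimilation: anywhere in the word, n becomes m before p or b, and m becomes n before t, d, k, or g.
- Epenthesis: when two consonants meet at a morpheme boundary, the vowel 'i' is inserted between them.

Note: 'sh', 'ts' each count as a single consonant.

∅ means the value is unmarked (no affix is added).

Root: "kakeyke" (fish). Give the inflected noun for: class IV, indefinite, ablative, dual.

vivipekidotsikakeyke

Attach definiteness indefinite dots- → dotskakeyke.
Attach noun class class IV pek- → pekdotskakeyke.
Attach number dual viv- → vivpekdotskakeyke.
case = ablative: zero marking, form stays vivpekdotskakeyke.
Nasal assimilation: no change.
Apply epenthesis: vivpekdotskakeyke → vivipekidotsikakeyke.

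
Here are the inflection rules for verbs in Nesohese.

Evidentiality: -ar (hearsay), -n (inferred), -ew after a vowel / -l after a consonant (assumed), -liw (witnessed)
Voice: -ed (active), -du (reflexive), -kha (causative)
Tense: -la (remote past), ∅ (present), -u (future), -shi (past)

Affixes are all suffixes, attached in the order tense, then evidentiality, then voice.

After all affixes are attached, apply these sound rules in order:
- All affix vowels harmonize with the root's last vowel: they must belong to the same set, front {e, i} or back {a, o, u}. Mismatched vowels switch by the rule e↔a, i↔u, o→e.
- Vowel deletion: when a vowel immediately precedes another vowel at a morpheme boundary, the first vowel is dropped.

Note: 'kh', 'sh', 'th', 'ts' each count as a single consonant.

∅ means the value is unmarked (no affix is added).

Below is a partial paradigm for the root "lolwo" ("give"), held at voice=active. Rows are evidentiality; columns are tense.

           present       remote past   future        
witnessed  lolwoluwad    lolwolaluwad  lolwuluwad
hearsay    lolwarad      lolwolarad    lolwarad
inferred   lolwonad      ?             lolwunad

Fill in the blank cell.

Attach tense remote past -la → lolwola.
Attach evidentiality inferred -n → lolwolan.
Attach voice active -ed → lolwolaned.
Apply vowel harmony: lolwolaned → lolwolanad.
Vowel deletion: no change.

lolwolanad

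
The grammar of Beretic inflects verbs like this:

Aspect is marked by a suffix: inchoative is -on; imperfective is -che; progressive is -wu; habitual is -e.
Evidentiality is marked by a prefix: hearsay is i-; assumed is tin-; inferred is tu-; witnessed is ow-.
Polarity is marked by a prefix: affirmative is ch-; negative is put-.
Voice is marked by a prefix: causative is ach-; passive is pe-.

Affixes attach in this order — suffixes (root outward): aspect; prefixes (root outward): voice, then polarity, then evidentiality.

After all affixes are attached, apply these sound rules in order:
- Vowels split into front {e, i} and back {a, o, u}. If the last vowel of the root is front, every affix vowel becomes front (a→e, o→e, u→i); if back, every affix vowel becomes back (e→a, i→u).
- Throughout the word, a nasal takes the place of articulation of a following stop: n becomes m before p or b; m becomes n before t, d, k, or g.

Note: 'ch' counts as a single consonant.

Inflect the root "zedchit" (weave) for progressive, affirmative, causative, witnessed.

ewchechzedchitwi

Attach voice causative ach- → achzedchit.
Attach polarity affirmative ch- → chachzedchit.
Attach evidentiality witnessed ow- → owchachzedchit.
Attach aspect progressive -wu → owchachzedchitwu.
Apply vowel harmony: owchachzedchitwu → ewchechzedchitwi.
Nasal assimilation: no change.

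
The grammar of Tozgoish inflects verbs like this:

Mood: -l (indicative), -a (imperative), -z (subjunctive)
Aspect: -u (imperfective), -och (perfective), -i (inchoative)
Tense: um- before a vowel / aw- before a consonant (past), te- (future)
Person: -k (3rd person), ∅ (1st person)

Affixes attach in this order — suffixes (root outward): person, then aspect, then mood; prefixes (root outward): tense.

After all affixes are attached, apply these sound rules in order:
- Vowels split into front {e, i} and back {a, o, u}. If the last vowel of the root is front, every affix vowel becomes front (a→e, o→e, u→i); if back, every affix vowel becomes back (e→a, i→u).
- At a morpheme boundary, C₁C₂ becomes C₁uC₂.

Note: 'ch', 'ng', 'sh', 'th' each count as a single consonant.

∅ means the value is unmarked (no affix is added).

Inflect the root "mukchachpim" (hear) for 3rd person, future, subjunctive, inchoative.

Attach tense future te- → temukchachpim.
Attach person 3rd person -k → temukchachpimk.
Attach aspect inchoative -i → temukchachpimki.
Attach mood subjunctive -z → temukchachpimkiz.
Vowel harmony: no change.
Apply epenthesis: temukchachpimkiz → temukchachpimukiz.

temukchachpimukiz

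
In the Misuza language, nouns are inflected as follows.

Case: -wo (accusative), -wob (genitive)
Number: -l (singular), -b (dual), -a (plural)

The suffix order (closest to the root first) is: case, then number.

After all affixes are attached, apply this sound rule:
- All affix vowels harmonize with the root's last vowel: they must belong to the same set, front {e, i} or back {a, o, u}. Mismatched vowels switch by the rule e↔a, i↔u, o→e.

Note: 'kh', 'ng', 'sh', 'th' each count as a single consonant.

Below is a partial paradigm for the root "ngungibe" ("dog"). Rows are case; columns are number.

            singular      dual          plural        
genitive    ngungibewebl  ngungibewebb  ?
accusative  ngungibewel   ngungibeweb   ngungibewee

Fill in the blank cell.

ngungibewebe

Attach case genitive -wob → ngungibewob.
Attach number plural -a → ngungibewoba.
Apply vowel harmony: ngungibewoba → ngungibewebe.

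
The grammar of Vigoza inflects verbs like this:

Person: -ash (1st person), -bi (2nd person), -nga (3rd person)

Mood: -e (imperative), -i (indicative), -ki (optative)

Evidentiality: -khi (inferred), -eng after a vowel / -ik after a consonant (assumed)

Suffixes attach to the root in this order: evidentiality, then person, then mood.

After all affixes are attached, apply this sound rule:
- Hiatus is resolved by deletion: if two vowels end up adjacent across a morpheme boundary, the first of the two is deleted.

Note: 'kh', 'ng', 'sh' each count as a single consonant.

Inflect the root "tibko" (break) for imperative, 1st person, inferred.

Attach evidentiality inferred -khi → tibkokhi.
Attach person 1st person -ash → tibkokhiash.
Attach mood imperative -e → tibkokhiashe.
Apply vowel deletion: tibkokhiashe → tibkokhashe.

tibkokhashe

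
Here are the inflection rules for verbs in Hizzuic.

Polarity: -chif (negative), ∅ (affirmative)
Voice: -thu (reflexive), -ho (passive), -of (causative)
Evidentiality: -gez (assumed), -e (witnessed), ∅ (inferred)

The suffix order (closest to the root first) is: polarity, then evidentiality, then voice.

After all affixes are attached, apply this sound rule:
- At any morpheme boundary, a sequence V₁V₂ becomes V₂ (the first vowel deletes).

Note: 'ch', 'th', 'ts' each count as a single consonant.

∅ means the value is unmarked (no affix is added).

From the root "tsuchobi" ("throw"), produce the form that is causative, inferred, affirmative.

tsuchobof

polarity = affirmative: zero marking, form stays tsuchobi.
evidentiality = inferred: zero marking, form stays tsuchobi.
Attach voice causative -of → tsuchobiof.
Apply vowel deletion: tsuchobiof → tsuchobof.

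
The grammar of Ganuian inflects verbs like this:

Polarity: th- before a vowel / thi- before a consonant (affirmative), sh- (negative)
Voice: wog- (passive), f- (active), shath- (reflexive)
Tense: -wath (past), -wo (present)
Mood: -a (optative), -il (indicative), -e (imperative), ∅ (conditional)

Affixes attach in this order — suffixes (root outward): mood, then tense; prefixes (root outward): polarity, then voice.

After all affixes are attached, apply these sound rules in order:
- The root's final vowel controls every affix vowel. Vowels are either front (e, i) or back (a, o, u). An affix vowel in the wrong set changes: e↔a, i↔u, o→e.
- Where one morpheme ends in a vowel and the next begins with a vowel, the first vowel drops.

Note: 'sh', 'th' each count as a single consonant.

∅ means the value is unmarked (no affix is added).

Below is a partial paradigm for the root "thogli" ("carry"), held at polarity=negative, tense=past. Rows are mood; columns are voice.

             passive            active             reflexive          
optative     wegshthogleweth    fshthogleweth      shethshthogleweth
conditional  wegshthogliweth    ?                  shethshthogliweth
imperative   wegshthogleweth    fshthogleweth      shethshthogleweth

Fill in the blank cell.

fshthogliweth

mood = conditional: zero marking, form stays thogli.
Attach polarity negative sh- → shthogli.
Attach voice active f- → fshthogli.
Attach tense past -wath → fshthogliwath.
Apply vowel harmony: fshthogliwath → fshthogliweth.
Vowel deletion: no change.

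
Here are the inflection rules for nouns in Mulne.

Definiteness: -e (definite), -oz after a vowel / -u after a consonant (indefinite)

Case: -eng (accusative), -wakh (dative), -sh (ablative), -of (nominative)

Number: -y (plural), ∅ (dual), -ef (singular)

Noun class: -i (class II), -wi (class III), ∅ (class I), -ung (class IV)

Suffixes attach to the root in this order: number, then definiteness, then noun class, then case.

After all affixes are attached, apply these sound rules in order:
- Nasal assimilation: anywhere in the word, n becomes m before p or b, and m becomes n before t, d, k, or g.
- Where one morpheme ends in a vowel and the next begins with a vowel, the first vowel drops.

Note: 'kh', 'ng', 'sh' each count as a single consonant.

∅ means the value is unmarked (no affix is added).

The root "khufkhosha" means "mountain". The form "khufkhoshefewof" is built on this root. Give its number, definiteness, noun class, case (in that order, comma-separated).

Segment: khufkhosha-ef-e-wi-of.
number: -ef → singular.
definiteness: -e → definite.
noun class: -wi → class III.
case: -of → nominative.

singular, definite, class III, nominative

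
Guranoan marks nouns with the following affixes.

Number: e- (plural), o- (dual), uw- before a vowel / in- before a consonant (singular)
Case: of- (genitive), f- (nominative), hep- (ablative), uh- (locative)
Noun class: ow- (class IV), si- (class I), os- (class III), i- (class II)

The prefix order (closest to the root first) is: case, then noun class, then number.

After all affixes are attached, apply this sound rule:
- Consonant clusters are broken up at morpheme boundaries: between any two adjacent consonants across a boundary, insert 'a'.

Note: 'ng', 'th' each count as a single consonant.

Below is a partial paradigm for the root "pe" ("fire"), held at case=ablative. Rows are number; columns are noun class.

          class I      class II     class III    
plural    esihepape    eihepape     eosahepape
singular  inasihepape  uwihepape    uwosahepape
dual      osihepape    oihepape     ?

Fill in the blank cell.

Attach case ablative hep- → heppe.
Attach noun class class III os- → osheppe.
Attach number dual o- → oosheppe.
Apply epenthesis: oosheppe → oosahepape.

oosahepape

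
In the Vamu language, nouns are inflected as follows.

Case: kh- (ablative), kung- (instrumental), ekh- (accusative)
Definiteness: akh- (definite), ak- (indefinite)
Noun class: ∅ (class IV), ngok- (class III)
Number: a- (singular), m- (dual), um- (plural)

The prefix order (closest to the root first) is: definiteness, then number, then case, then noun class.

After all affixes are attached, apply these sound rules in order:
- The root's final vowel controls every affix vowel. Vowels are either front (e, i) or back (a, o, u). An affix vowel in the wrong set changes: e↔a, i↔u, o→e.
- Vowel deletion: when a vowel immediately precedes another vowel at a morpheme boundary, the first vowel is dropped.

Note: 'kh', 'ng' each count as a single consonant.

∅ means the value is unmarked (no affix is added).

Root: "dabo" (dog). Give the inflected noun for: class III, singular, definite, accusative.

Attach definiteness definite akh- → akhdabo.
Attach number singular a- → aakhdabo.
Attach case accusative ekh- → ekhaakhdabo.
Attach noun class class III ngok- → ngokekhaakhdabo.
Apply vowel harmony: ngokekhaakhdabo → ngokakhaakhdabo.
Apply vowel deletion: ngokakhaakhdabo → ngokakhakhdabo.

ngokakhakhdabo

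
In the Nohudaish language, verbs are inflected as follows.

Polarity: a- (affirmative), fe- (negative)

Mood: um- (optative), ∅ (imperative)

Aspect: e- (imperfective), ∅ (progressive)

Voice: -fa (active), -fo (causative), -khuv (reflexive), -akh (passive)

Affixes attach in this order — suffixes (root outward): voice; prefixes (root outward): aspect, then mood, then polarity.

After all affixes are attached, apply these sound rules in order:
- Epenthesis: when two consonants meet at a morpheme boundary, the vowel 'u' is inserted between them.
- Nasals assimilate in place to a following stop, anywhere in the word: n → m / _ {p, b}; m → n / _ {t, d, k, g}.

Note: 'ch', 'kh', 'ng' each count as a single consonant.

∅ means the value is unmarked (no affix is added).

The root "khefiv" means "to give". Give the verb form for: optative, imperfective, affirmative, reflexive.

aumekhefivukhuv

Attach aspect imperfective e- → ekhefiv.
Attach mood optative um- → umekhefiv.
Attach voice reflexive -khuv → umekhefivkhuv.
Attach polarity affirmative a- → aumekhefivkhuv.
Apply epenthesis: aumekhefivkhuv → aumekhefivukhuv.
Nasal assimilation: no change.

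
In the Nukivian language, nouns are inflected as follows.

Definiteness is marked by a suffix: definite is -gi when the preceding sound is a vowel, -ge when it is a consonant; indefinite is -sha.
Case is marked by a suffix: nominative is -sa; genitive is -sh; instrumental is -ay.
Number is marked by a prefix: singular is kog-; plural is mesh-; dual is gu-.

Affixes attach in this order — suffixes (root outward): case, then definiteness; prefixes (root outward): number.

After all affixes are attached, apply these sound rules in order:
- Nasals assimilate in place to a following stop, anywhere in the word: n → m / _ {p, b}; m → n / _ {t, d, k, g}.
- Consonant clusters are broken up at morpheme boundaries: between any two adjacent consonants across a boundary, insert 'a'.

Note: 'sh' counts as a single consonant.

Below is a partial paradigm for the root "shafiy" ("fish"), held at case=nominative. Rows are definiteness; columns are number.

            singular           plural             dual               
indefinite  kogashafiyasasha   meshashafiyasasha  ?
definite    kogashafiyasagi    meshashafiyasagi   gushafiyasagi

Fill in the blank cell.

gushafiyasasha

Attach case nominative -sa → shafiysa.
Attach number dual gu- → gushafiysa.
Attach definiteness indefinite -sha → gushafiysasha.
Nasal assimilation: no change.
Apply epenthesis: gushafiysasha → gushafiyasasha.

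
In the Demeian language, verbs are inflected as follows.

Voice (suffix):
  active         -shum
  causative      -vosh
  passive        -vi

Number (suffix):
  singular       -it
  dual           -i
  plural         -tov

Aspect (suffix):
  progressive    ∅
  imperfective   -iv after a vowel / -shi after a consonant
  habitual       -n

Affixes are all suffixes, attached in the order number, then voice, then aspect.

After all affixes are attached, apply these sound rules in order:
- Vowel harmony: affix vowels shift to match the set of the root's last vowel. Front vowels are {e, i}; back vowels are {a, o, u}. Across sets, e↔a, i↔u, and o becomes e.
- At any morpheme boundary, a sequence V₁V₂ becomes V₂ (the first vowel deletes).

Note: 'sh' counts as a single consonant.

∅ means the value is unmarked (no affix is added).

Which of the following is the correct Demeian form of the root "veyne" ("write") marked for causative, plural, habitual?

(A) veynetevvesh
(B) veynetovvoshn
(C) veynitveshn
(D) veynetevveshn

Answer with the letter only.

D

Attach number plural -tov → veynetov.
Attach voice causative -vosh → veynetovvosh.
Attach aspect habitual -n → veynetovvoshn.
Apply vowel harmony: veynetovvoshn → veynetevveshn.
Vowel deletion: no change.
So the correct form is veynetevveshn, option (D).
(A) veynetevvesh is wrong: it uses progressive instead of habitual for aspect.
(C) veynitveshn is wrong: it uses singular instead of plural for number.
(B) veynetovvoshn is wrong: it fails to apply the sound rule(s).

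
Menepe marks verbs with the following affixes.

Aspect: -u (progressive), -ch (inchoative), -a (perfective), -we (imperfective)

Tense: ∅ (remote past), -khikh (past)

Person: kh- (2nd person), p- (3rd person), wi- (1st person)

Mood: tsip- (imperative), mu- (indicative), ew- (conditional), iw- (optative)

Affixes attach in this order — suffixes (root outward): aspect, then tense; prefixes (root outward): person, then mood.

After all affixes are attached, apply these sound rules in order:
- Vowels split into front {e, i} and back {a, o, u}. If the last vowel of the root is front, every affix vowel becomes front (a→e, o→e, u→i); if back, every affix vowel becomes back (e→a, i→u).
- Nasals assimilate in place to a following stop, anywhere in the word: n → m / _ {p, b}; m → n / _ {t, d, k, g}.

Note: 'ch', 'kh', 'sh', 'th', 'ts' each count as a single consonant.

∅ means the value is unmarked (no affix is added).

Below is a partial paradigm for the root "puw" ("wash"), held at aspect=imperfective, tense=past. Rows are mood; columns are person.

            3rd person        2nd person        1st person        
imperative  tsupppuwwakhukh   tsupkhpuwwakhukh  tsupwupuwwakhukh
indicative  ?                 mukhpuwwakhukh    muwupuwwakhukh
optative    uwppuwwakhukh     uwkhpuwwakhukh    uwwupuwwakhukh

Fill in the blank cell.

Attach aspect imperfective -we → puwwe.
Attach person 3rd person p- → ppuwwe.
Attach tense past -khikh → ppuwwekhikh.
Attach mood indicative mu- → muppuwwekhikh.
Apply vowel harmony: muppuwwekhikh → muppuwwakhukh.
Nasal assimilation: no change.

muppuwwakhukh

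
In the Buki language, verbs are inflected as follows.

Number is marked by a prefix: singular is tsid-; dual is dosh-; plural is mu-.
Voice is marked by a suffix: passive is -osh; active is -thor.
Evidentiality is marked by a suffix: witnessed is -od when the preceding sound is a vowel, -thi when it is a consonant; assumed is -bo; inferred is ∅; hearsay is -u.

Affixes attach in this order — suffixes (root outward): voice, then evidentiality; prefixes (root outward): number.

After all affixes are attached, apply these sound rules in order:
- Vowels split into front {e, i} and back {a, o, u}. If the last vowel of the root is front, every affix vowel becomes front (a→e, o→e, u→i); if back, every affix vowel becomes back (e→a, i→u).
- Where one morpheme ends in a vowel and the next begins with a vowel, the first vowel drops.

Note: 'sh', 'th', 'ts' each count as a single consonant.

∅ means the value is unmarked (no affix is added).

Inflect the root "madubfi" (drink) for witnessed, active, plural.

Attach voice active -thor → madubfithor.
Attach evidentiality witnessed -thi (after consonant 'r') → madubfithorthi.
Attach number plural mu- → mumadubfithorthi.
Apply vowel harmony: mumadubfithorthi → mimadubfitherthi.
Vowel deletion: no change.

mimadubfitherthi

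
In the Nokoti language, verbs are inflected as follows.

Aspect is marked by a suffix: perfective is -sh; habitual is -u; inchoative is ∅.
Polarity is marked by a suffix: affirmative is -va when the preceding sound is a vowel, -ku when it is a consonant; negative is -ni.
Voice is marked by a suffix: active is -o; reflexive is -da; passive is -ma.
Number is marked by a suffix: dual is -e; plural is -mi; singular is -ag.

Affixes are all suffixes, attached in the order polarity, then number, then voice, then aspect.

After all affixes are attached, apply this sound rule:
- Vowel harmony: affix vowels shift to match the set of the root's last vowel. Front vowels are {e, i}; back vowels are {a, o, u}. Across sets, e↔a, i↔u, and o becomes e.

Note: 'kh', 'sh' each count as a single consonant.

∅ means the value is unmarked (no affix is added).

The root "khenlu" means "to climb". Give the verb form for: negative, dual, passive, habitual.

Attach polarity negative -ni → khenluni.
Attach number dual -e → khenlunie.
Attach voice passive -ma → khenluniema.
Attach aspect habitual -u → khenluniemau.
Apply vowel harmony: khenluniemau → khenlunuamau.

khenlunuamau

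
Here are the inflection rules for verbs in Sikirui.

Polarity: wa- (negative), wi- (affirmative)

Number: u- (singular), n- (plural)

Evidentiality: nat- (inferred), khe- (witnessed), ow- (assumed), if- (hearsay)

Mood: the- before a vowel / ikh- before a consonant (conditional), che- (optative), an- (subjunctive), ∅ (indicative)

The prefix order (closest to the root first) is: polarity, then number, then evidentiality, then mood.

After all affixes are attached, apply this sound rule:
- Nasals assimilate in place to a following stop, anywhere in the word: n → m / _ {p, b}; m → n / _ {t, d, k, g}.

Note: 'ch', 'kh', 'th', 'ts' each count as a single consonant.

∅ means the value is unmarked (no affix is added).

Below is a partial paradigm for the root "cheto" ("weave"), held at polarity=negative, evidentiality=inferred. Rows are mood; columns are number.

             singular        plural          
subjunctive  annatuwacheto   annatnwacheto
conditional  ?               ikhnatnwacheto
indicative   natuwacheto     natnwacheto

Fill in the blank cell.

ikhnatuwacheto

Attach polarity negative wa- → wacheto.
Attach number singular u- → uwacheto.
Attach evidentiality inferred nat- → natuwacheto.
Attach mood conditional ikh- (before consonant 'n') → ikhnatuwacheto.
Nasal assimilation: no change.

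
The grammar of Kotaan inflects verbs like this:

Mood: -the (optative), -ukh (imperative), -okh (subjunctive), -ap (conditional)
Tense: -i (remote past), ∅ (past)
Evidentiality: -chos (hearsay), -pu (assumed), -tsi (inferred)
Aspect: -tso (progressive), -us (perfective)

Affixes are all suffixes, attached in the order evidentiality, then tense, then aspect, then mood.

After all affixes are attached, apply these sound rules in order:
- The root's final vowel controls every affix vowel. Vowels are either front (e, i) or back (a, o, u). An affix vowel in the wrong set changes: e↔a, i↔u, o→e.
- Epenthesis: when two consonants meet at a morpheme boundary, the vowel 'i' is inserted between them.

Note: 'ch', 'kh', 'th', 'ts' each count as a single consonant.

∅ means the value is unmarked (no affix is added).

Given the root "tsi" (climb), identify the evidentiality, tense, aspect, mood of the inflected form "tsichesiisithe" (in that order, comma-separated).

hearsay, remote past, perfective, optative

Segment: tsi-chos-i-us-the.
evidentiality: -chos → hearsay.
tense: -i → remote past.
aspect: -us → perfective.
mood: -the → optative.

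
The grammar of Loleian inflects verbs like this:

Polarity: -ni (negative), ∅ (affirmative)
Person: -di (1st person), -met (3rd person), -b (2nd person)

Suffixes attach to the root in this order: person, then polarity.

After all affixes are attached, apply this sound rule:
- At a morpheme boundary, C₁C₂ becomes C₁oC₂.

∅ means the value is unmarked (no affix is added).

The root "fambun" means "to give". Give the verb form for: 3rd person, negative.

Attach person 3rd person -met → fambunmet.
Attach polarity negative -ni → fambunmetni.
Apply epenthesis: fambunmetni → fambunometoni.

fambunometoni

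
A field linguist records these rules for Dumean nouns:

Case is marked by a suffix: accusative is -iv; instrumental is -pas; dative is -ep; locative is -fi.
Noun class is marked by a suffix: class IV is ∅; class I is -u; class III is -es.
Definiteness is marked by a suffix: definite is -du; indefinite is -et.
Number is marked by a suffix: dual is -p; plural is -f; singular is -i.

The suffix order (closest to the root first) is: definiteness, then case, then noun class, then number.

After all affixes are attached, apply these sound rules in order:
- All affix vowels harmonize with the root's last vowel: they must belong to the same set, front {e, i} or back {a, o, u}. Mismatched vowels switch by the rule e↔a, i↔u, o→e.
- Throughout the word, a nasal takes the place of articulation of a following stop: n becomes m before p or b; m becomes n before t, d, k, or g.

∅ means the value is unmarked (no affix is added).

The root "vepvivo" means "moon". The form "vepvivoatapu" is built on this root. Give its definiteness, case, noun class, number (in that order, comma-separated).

indefinite, dative, class IV, singular

Segment: vepvivo-et-ep-i.
definiteness: -et → indefinite.
case: -ep → dative.
noun class: ∅ → class IV.
number: -i → singular.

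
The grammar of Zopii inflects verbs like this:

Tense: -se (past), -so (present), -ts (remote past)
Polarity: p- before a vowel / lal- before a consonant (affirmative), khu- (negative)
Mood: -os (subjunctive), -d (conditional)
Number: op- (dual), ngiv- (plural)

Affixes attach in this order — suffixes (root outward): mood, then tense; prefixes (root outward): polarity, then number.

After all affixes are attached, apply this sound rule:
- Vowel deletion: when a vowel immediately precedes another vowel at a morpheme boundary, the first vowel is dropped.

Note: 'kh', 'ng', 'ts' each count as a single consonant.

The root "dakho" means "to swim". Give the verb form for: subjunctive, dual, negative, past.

opkhudakhosse

Attach polarity negative khu- → khudakho.
Attach mood subjunctive -os → khudakhoos.
Attach tense past -se → khudakhoosse.
Attach number dual op- → opkhudakhoosse.
Apply vowel deletion: opkhudakhoosse → opkhudakhosse.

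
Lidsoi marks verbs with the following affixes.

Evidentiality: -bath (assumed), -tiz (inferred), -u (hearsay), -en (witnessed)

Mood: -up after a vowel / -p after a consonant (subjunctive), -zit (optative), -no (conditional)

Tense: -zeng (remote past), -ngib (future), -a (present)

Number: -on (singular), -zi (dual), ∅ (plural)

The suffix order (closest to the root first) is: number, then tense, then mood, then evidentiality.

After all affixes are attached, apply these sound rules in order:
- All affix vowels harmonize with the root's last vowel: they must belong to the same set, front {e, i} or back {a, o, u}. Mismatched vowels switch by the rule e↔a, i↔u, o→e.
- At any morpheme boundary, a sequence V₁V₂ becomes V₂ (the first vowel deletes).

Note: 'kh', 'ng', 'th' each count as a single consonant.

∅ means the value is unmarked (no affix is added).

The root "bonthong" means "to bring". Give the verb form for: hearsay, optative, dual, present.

Attach number dual -zi → bonthongzi.
Attach tense present -a → bonthongzia.
Attach mood optative -zit → bonthongziazit.
Attach evidentiality hearsay -u → bonthongziazitu.
Apply vowel harmony: bonthongziazitu → bonthongzuazutu.
Apply vowel deletion: bonthongzuazutu → bonthongzazutu.

bonthongzazutu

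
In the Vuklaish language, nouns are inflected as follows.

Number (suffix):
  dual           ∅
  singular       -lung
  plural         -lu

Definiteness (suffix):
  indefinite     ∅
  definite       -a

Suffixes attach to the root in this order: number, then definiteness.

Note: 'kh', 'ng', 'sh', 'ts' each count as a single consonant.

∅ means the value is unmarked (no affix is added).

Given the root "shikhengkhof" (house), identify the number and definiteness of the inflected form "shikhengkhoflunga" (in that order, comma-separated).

singular, definite

Segment: shikhengkhof-lung-a.
number: -lung → singular.
definiteness: -a → definite.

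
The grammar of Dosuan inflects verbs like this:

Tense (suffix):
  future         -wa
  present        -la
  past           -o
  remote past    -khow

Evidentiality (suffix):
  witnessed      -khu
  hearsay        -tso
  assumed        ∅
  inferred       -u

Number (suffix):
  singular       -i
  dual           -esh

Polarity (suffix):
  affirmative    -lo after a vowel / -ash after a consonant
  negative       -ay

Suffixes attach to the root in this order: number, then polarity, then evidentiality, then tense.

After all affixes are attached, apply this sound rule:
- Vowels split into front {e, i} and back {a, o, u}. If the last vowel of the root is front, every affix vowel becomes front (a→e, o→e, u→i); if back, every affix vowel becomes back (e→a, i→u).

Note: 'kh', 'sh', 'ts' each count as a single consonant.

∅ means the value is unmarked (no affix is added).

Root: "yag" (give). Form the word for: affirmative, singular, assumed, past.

yaguloo

Attach number singular -i → yagi.
Attach polarity affirmative -lo (after vowel 'i') → yagilo.
evidentiality = assumed: zero marking, form stays yagilo.
Attach tense past -o → yagiloo.
Apply vowel harmony: yagiloo → yaguloo.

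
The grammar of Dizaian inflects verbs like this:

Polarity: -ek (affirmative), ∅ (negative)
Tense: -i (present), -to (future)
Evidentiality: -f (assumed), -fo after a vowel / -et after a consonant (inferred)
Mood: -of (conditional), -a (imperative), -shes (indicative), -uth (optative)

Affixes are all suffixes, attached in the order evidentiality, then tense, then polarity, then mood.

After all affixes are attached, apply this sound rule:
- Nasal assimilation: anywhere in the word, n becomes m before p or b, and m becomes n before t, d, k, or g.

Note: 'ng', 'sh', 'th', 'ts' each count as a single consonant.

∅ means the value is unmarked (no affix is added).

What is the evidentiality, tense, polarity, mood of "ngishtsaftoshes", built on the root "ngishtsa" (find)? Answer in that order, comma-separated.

assumed, future, negative, indicative

Segment: ngishtsa-f-to-shes.
evidentiality: -f → assumed.
tense: -to → future.
polarity: ∅ → negative.
mood: -shes → indicative.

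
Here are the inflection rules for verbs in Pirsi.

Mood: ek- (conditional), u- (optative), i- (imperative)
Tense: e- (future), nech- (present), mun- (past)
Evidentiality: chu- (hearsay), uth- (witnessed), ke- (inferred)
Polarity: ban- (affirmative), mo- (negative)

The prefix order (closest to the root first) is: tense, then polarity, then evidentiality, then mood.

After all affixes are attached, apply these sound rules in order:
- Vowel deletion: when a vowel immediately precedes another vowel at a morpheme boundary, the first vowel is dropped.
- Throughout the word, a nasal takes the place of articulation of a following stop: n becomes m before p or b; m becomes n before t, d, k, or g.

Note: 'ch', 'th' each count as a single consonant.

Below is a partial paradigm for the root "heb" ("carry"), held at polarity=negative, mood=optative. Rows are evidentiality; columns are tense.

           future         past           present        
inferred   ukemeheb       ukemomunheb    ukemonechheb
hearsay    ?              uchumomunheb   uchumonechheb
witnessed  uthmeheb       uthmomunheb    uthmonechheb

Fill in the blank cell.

Attach tense future e- → eheb.
Attach polarity negative mo- → moeheb.
Attach evidentiality hearsay chu- → chumoeheb.
Attach mood optative u- → uchumoeheb.
Apply vowel deletion: uchumoeheb → uchumeheb.
Nasal assimilation: no change.

uchumeheb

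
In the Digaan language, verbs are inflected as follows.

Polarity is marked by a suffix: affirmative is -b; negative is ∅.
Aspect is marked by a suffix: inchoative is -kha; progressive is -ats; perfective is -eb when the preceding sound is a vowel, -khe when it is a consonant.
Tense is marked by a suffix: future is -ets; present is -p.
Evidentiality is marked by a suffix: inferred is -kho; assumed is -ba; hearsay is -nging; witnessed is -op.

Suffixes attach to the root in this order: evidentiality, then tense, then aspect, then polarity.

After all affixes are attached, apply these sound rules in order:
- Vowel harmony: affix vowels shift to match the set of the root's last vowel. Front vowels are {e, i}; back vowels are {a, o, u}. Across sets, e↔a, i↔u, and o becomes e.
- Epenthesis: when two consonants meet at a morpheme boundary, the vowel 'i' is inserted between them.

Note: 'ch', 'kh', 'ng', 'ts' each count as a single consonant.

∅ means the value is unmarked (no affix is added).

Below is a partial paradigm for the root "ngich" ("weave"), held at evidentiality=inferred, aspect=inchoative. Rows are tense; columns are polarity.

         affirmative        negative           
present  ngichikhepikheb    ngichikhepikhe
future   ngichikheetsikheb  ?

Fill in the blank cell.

ngichikheetsikhe

Attach evidentiality inferred -kho → ngichkho.
Attach tense future -ets → ngichkhoets.
Attach aspect inchoative -kha → ngichkhoetskha.
polarity = negative: zero marking, form stays ngichkhoetskha.
Apply vowel harmony: ngichkhoetskha → ngichkheetskhe.
Apply epenthesis: ngichkheetskhe → ngichikheetsikhe.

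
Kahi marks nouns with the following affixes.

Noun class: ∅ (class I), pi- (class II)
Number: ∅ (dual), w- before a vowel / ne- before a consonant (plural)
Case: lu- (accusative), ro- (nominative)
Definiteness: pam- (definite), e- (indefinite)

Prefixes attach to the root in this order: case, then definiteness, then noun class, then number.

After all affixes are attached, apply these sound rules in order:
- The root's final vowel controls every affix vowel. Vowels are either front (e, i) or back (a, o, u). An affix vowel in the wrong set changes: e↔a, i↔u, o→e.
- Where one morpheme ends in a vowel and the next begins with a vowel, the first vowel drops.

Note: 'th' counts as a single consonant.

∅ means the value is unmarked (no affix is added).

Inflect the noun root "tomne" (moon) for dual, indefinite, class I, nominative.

eretomne

Attach case nominative ro- → rotomne.
Attach definiteness indefinite e- → erotomne.
noun class = class I: zero marking, form stays erotomne.
number = dual: zero marking, form stays erotomne.
Apply vowel harmony: erotomne → eretomne.
Vowel deletion: no change.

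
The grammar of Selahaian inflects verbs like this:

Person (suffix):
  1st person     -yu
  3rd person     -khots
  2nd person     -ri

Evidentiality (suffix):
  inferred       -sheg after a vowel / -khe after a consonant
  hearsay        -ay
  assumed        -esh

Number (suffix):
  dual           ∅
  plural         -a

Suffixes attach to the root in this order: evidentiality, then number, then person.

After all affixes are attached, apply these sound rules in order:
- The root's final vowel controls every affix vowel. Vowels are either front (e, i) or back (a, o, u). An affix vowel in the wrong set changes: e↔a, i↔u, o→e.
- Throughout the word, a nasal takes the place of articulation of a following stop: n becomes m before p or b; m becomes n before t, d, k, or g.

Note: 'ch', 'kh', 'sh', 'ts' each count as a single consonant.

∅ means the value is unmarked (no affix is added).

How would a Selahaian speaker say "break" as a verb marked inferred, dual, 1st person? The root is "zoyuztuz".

Attach evidentiality inferred -khe (after consonant 'z') → zoyuztuzkhe.
number = dual: zero marking, form stays zoyuztuzkhe.
Attach person 1st person -yu → zoyuztuzkheyu.
Apply vowel harmony: zoyuztuzkheyu → zoyuztuzkhayu.
Nasal assimilation: no change.

zoyuztuzkhayu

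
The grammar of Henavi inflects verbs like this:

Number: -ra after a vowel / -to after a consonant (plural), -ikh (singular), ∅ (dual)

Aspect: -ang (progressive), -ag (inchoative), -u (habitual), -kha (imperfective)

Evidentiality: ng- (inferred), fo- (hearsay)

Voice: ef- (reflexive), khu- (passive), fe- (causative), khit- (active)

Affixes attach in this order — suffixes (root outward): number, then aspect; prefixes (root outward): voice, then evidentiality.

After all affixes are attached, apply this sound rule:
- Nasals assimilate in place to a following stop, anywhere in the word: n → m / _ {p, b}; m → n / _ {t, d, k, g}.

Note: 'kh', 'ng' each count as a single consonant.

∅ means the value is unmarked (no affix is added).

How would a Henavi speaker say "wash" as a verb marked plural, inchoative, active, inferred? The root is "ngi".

Attach voice active khit- → khitngi.
Attach number plural -ra (after vowel 'i') → khitngira.
Attach evidentiality inferred ng- → ngkhitngira.
Attach aspect inchoative -ag → ngkhitngiraag.
Nasal assimilation: no change.

ngkhitngiraag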